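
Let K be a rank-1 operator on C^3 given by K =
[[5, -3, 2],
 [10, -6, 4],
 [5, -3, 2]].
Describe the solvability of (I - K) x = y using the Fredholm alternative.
(I - K) is singular (det(I - K) = 0, i.e. 1 ∈ sigma(K)). (I - K) x = y is solvable iff y ⊥ ker((I - K)^*) = span{(5, -3, 2)}, i.e. iff 5y_1 - 3y_2 + 2y_3 = 0. When solvable, the solutions are x = y + c·(1, 2, 1), c arbitrary (ker(I - K) = span{(1, 2, 1)}, dimension 1).

K has rank 1, so it is an outer product K = u v^T: every row of K is a multiple of one row vector. Reading off the entries, u = (1, 2, 1) and v = (5, -3, 2) (row i of K equals u_i·v^T). A rank-one matrix u v^T satisfies K u = u (v·u) and kills the (2)-dimensional subspace v^⊥, so its characteristic polynomial is lambda^2 (lambda - v·u) with v·u = tr K = 1. Hence the eigenvalues of I - K are 1 (multiplicity 2) and 1 - (1) = 0, so det(I - K) = 0. (Direct check: I - K =
[[-4, 3, -2],
 [-10, 7, -4],
 [-5, 3, -1]]
has determinant 0.) So 1 is an eigenvalue of K and (I - K) is not invertible. The finite-dimensional Fredholm alternative says: either (I - K) is invertible, or ker(I - K) ≠ {0} and then range(I - K) = ker((I - K)^*)^⊥, with dim ker(I - K) = dim ker((I - K)^*). We are in the second case, so we need both kernels. Kernel of I - K: (I - K) u = u - u (v·u) = u - u = 0, so ker(I - K) = span{u} = span{(1, 2, 1)} (it is exactly 1-dimensional because rank(I - K) = 2). Kernel of the adjoint: K is real, so (I - K)^* = I - K^T = I - v u^T, and (I - v u^T) v = v - v (u·v) = 0; hence ker((I - K)^*) = span{v} = span{(5, -3, 2)}. Therefore (I - K) x = y is solvable iff <y, v> = 0, i.e. iff 5y_1 - 3y_2 + 2y_3 = 0. When this holds, K y = u (v·y) = 0, so (I - K) y = y and x = y is a particular solution; the full solution set is the line x = y + c·u = y + c·(1, 2, 1), c ∈ C.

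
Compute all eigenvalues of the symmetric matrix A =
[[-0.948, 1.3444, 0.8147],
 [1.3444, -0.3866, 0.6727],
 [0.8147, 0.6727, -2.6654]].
sigma(A) ≈ {-3, -2, 1}

A is real symmetric, so its spectrum consists of real eigenvalues. Expanding the characteristic polynomial of the displayed matrix gives
  det(λ I - A) = p(λ) = λ^3 + (4)λ^2 + (1)λ + (-6).
Solving p(λ) = 0 yields eigenvalues ≈ -3, -2, 1. (A is shown rounded to 4 decimals, so these recover the underlying integer eigenvalues to within that precision.)
Verification: the trace of A = -4 equals the sum of eigenvalues -4, and det(A) ≈ 5.9998 matches the eigenvalue product 6.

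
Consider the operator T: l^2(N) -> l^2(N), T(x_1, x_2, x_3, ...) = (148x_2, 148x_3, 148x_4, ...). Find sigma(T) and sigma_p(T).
sigma(T) = closed disk {z in C : |z| ≤ 148}; sigma_p(T) = open disk {z in C : |z| < 148}

Note T = 148·V where V is the unit left shift (V x)_k = x_{k+1}; so sigma(T) = 148·sigma(V) and ||T|| = 148||V||. ||T x||^2 = 21904sum_{k≥2} |x_k|^2 ≤ 21904||x||^2, with equality on {x : x_1 = 0}, so ||T|| = 148. For any lambda with |lambda| < 148, set r = lambda/148 (|r| < 1); the vector x = (1, r, r^2, ...) is in l^2 and satisfies T x = 148(r, r^2, ...) = lambda x, so lambda is an eigenvalue. On the boundary |lambda| = 148 the geometric series diverges, so no l^2 eigenvector exists, but these lambda lie in the approximate point spectrum. Hence sigma(T) is the closed disk of radius 148 and sigma_p(T) is the open disk.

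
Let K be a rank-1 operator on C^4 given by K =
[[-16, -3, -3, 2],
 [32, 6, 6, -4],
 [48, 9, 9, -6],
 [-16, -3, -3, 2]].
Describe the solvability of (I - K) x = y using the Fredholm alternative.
(I - K) is singular (det(I - K) = 0, i.e. 1 ∈ sigma(K)). (I - K) x = y is solvable iff y ⊥ ker((I - K)^*) = span{(-16, -3, -3, 2)}, i.e. iff -16y_1 - 3y_2 - 3y_3 + 2y_4 = 0. When solvable, the solutions are x = y + c·(1, -2, -3, 1), c arbitrary (ker(I - K) = span{(1, -2, -3, 1)}, dimension 1).

K has rank 1, so it is an outer product K = u v^T: every row of K is a multiple of one row vector. Reading off the entries, u = (1, -2, -3, 1) and v = (-16, -3, -3, 2) (row i of K equals u_i·v^T). A rank-one matrix u v^T satisfies K u = u (v·u) and kills the (3)-dimensional subspace v^⊥, so its characteristic polynomial is lambda^3 (lambda - v·u) with v·u = tr K = 1. Hence the eigenvalues of I - K are 1 (multiplicity 3) and 1 - (1) = 0, so det(I - K) = 0. (Direct check: I - K =
[[17, 3, 3, -2],
 [-32, -5, -6, 4],
 [-48, -9, -8, 6],
 [16, 3, 3, -1]]
has determinant 0.) So 1 is an eigenvalue of K and (I - K) is not invertible. The finite-dimensional Fredholm alternative says: either (I - K) is invertible, or ker(I - K) ≠ {0} and then range(I - K) = ker((I - K)^*)^⊥, with dim ker(I - K) = dim ker((I - K)^*). We are in the second case, so we need both kernels. Kernel of I - K: (I - K) u = u - u (v·u) = u - u = 0, so ker(I - K) = span{u} = span{(1, -2, -3, 1)} (it is exactly 1-dimensional because rank(I - K) = 3). Kernel of the adjoint: K is real, so (I - K)^* = I - K^T = I - v u^T, and (I - v u^T) v = v - v (u·v) = 0; hence ker((I - K)^*) = span{v} = span{(-16, -3, -3, 2)}. Therefore (I - K) x = y is solvable iff <y, v> = 0, i.e. iff -16y_1 - 3y_2 - 3y_3 + 2y_4 = 0. When this holds, K y = u (v·y) = 0, so (I - K) y = y and x = y is a particular solution; the full solution set is the line x = y + c·u = y + c·(1, -2, -3, 1), c ∈ C.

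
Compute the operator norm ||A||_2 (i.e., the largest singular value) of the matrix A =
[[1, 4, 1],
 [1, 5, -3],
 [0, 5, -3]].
||A||_2 ≈ 8.8664 (= sqrt(largest eigenvalue of A^T A))

||A||_2 = sigma_max(A) = sqrt(lambda_max(A^T A)). Form the symmetric matrix M = A^T A =
[[2, 9, -2],
 [9, 66, -26],
 [-2, -26, 19]].
Its characteristic polynomial (trace, sum of principal 2x2 minors, determinant of M give the coefficients) is
  p(λ) = det(λ I - M) = λ^3 - 87λ^2 + 663λ - 289.
No integer candidate from the rational root theorem (±divisors of 289) is a root, so the roots are irrational. The cubic discriminant is Δ = 1697932800 > 0, so there are three distinct real roots. p(0) = -289 and p(1) = 288 have opposite signs, so a root lies in (0, 1); Newton's method refines it to λ ≈ 0.464. p(7) = 432 and p(8) = -41 have opposite signs, so a root lies in (7, 8); Newton's method refines it to λ ≈ 7.923. p(78) = -3331 and p(79) = 2160 have opposite signs, so a root lies in (78, 79); Newton's method refines it to λ ≈ 78.613. Check (Vieta): the three roots sum to 87, matching tr M = 87.
So the eigenvalues of A^T A are ≈ 0.464, 7.923, 78.613 (all ≥ 0, as they must be for A^T A). The largest is λ_max ≈ 78.613, hence ||A||_2 = sqrt(λ_max) ≈ 8.8664.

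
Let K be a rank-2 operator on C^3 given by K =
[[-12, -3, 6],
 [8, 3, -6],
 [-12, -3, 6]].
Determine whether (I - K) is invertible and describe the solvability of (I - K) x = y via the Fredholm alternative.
(I - K) is invertible (det(I - K) = -8 ≠ 0), so for every y in C^3 the equation (I - K) x = y has a unique solution.

K has rank 2 and factors as K = U V^T = u1 v1^T + u2 v2^T with u1 = (-3, -1, -3), v1 = (1, 0, 0), u2 = (-3, 3, -3), v2 = (3, 1, -2) (multiplying out reproduces the displayed K). The nonzero eigenvalues of U V^T coincide with those of the 2 x 2 matrix G = V^T U = [[v1·u1, v1·u2], [v2·u1, v2·u2]] = [[-3, -3], [-4, 0]], and by the Sylvester determinant identity det(I_3 - U V^T) = det(I_2 - V^T U) = det([[4, 3], [4, 1]]) = (4)(1) - (3)(4) = -8. (Direct check: I - K =
[[13, 3, -6],
 [-8, -2, 6],
 [12, 3, -5]]
has determinant -8.) The finite-dimensional Fredholm alternative says: either (I - K) is invertible, or ker(I - K) ≠ {0} and then range(I - K) = ker((I - K)^*)^⊥, with dim ker(I - K) = dim ker((I - K)^*). Since det(I - K) ≠ 0, 1 is not an eigenvalue of K and ker(I - K) = {0}, so we are in the first case: for every y there is a unique x = (I - K)^(-1) y. (Explicitly, by the Woodbury identity, (I - U V^T)^(-1) = I + U (I_2 - G)^(-1) V^T.)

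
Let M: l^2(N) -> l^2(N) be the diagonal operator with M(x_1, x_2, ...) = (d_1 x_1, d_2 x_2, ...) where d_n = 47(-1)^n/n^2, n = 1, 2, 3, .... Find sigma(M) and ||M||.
sigma(M) = {47(-1)^n/n^2 : n ≥ 1} ∪ {0}; ||M|| = 47

A bounded diagonal operator on l^2 with diagonal entries d_n has spectrum equal to the closure of {d_n : n ≥ 1}: every d_n is an eigenvalue (with eigenvector e_n), so {d_n} ⊂ sigma(M); the spectrum is closed, so its closure is too; and for lambda not in the closure, (M - lambda I) has bounded inverse (the diagonal entries 1/(d_n - lambda) are bounded). For our sequence d_n = 47(-1)^n/n^2, n = 1, 2, 3, ...:
  - {d_n} = {47(-1)^n/n^2 : n ≥ 1}; the only limit point is 0
  - closure = {47(-1)^n/n^2 : n ≥ 1} ∪ {0}
For the norm: a diagonal operator has ||M|| = sup_n |d_n|. Here |d_n| = 47/n^2 is decreasing, so sup_n |d_n| = |d_1| = 47. So ||M|| = 47.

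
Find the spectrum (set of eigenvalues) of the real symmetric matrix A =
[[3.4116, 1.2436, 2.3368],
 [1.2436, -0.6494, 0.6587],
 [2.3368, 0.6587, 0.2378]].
sigma(A) ≈ {-1, 5} (-1 with multiplicity 2)

A is real symmetric, so its spectrum consists of real eigenvalues. Expanding the characteristic polynomial of the displayed matrix gives
  det(λ I - A) = p(λ) = λ^3 + (-3)λ^2 + (-9)λ + (-5).
Solving p(λ) = 0 yields eigenvalues ≈ -1, -1, 5. (A is shown rounded to 4 decimals, so these recover the underlying integer eigenvalues to within that precision.)
Verification: the trace of A = 3 equals the sum of eigenvalues 3, and det(A) ≈ 4.9997 matches the eigenvalue product 5.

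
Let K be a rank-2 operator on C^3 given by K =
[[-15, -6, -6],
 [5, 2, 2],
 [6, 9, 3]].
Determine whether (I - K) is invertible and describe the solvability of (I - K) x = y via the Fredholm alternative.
(I - K) is invertible (det(I - K) = -10 ≠ 0), so for every y in C^3 the equation (I - K) x = y has a unique solution.

K has rank 2 and factors as K = U V^T = u1 v1^T + u2 v2^T with u1 = (-3, 1, 0), v1 = (3, -1, 1), u2 = (-3, 1, 3), v2 = (2, 3, 1) (multiplying out reproduces the displayed K). The nonzero eigenvalues of U V^T coincide with those of the 2 x 2 matrix G = V^T U = [[v1·u1, v1·u2], [v2·u1, v2·u2]] = [[-10, -7], [-3, 0]], and by the Sylvester determinant identity det(I_3 - U V^T) = det(I_2 - V^T U) = det([[11, 7], [3, 1]]) = (11)(1) - (7)(3) = -10. (Direct check: I - K =
[[16, 6, 6],
 [-5, -1, -2],
 [-6, -9, -2]]
has determinant -10.) The finite-dimensional Fredholm alternative says: either (I - K) is invertible, or ker(I - K) ≠ {0} and then range(I - K) = ker((I - K)^*)^⊥, with dim ker(I - K) = dim ker((I - K)^*). Since det(I - K) ≠ 0, 1 is not an eigenvalue of K and ker(I - K) = {0}, so we are in the first case: for every y there is a unique x = (I - K)^(-1) y. (Explicitly, by the Woodbury identity, (I - U V^T)^(-1) = I + U (I_2 - G)^(-1) V^T.)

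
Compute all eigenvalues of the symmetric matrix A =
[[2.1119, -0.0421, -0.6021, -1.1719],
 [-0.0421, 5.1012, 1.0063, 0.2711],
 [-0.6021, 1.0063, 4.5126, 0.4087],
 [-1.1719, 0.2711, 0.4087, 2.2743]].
sigma(A) ≈ {1, 3, 4, 6}

A is real symmetric, so its spectrum consists of real eigenvalues. Expanding the characteristic polynomial of the displayed matrix gives
  det(λ I - A) = p(λ) = λ^4 + (-14)λ^3 + (67)λ^2 + (-126)λ + (72).
Solving p(λ) = 0 yields eigenvalues ≈ 1, 3, 4, 6. (A is shown rounded to 4 decimals, so these recover the underlying integer eigenvalues to within that precision.)
Verification: the trace of A = 14 equals the sum of eigenvalues 14, and det(A) ≈ 72.0001 matches the eigenvalue product 72.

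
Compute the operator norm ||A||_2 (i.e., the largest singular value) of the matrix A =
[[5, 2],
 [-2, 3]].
||A||_2 = sqrt((42 + sqrt(320))/2) ≈ 5.4721 (= sqrt(largest eigenvalue of A^T A))

||A||_2 = sigma_max(A) = sqrt(lambda_max(A^T A)). Form the symmetric matrix M = A^T A =
[[29, 4],
 [4, 13]].
Its characteristic polynomial (trace, determinant of M give the coefficients) is
  p(λ) = det(λ I - M) = λ^2 - 42λ + 361.
For λ^2 - 42λ + 361 the discriminant is 320. It is nonnegative but not a perfect square, so the roots are real and irrational: λ = (42 ± sqrt(320))/2 ≈ 29.9443, 12.0557.
So the eigenvalues of A^T A are ≈ 12.0557, 29.9443 (all ≥ 0, as they must be for A^T A). The largest is λ_max = (42 + sqrt(320))/2 ≈ 29.9443, hence ||A||_2 = sqrt(λ_max) = sqrt((42 + sqrt(320))/2) ≈ 5.4721.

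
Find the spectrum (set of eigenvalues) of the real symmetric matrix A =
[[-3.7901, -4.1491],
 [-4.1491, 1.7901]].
sigma(A) ≈ {-6, 4}

A is real symmetric, so its spectrum consists of real eigenvalues. Expanding the characteristic polynomial of the displayed matrix gives
  det(λ I - A) = p(λ) = λ^2 + (2)λ + (-24).
Solving p(λ) = 0 yields eigenvalues ≈ -6, 4. (A is shown rounded to 4 decimals, so these recover the underlying integer eigenvalues to within that precision.)
Verification: the trace of A = -2 equals the sum of eigenvalues -2, and det(A) ≈ -23.9997 matches the eigenvalue product -24.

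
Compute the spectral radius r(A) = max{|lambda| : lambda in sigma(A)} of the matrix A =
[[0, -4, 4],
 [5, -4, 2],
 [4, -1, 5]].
r(A) ≈ 6.1877

The eigenvalues of A are the roots of its characteristic polynomial. With M = A (coefficients from the trace, the sum of principal 2x2 minors, and det A):
  p(λ) = det(λ I - M) = λ^3 - λ^2 - 14λ - 112.
No integer candidate from the rational root theorem (±divisors of 112) is a root, so the roots are irrational. The cubic discriminant is Δ = -356188 < 0, so there is one real root and a complex-conjugate pair. p(6) = -16 and p(7) = 84 have opposite signs, so a root lies in (6, 7); Newton's method refines it to λ ≈ 6.1877. Dividing out (λ - (6.1877)) leaves approximately λ^2 + 5.1877λ + 18.1003. For λ^2 + 5.1877λ + 18.1003 the discriminant is -45.4887. It is negative, so the remaining roots are the complex-conjugate pair λ ≈ -2.5939 ± 3.3723i. Their product equals the constant term, so |λ|^2 ≈ 18.1003 and |λ| ≈ 4.2544.
Thus the eigenvalues (to 4 decimals) are 6.1877 (modulus 6.1877); -2.5939 ± 3.3723i (modulus 4.2544). The spectral radius is the largest modulus: r(A) ≈ 6.1877. (Cross-check: r(A) ≤ ||A||_2 ≈ 9.7791; equality holds whenever A is normal, though it can also hold for some non-normal A.)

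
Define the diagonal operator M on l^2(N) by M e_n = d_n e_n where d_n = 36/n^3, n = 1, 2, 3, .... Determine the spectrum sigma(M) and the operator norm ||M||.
sigma(M) = {36/n^3 : n ≥ 1} ∪ {0}; ||M|| = 36

A bounded diagonal operator on l^2 with diagonal entries d_n has spectrum equal to the closure of {d_n : n ≥ 1}: every d_n is an eigenvalue (with eigenvector e_n), so {d_n} ⊂ sigma(M); the spectrum is closed, so its closure is too; and for lambda not in the closure, (M - lambda I) has bounded inverse (the diagonal entries 1/(d_n - lambda) are bounded). For our sequence d_n = 36/n^3, n = 1, 2, 3, ...:
  - {d_n} = {36/n^3 : n ≥ 1}; the only limit point is 0
  - closure = {36/n^3 : n ≥ 1} ∪ {0}
For the norm: a diagonal operator has ||M|| = sup_n |d_n|. Here d_n = 36/n^3 is positive and decreasing, so sup_n |d_n| = d_1 = 36. So ||M|| = 36.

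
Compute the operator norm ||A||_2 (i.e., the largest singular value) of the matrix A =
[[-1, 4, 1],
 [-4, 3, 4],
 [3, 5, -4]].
||A||_2 ≈ 7.7011 (= sqrt(largest eigenvalue of A^T A))

||A||_2 = sigma_max(A) = sqrt(lambda_max(A^T A)). Form the symmetric matrix M = A^T A =
[[26, -1, -29],
 [-1, 50, -4],
 [-29, -4, 33]].
Its characteristic polynomial (trace, sum of principal 2x2 minors, determinant of M give the coefficients) is
  p(λ) = det(λ I - M) = λ^3 - 109λ^2 + 2950λ - 169.
No integer candidate from the rational root theorem (±divisors of 169) is a root, so the roots are irrational. The cubic discriminant is Δ = 806846849 > 0, so there are three distinct real roots. p(0) = -169 and p(1) = 2673 have opposite signs, so a root lies in (0, 1); Newton's method refines it to λ ≈ 0.0574. p(49) = 321 and p(50) = -169 have opposite signs, so a root lies in (49, 50); Newton's method refines it to λ ≈ 49.6364. p(59) = -169 and p(60) = 431 have opposite signs, so a root lies in (59, 60); Newton's method refines it to λ ≈ 59.3062. Check (Vieta): the three roots sum to 109, matching tr M = 109.
So the eigenvalues of A^T A are ≈ 0.0574, 49.6364, 59.3062 (all ≥ 0, as they must be for A^T A). The largest is λ_max ≈ 59.3062, hence ||A||_2 = sqrt(λ_max) ≈ 7.7011.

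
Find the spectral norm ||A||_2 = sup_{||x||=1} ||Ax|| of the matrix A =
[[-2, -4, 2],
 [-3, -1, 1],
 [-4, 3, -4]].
||A||_2 ≈ 6.8734 (= sqrt(largest eigenvalue of A^T A))

||A||_2 = sigma_max(A) = sqrt(lambda_max(A^T A)). Form the symmetric matrix M = A^T A =
[[29, -1, 9],
 [-1, 26, -21],
 [9, -21, 21]].
Its characteristic polynomial (trace, sum of principal 2x2 minors, determinant of M give the coefficients) is
  p(λ) = det(λ I - M) = λ^3 - 76λ^2 + 1386λ - 1296.
No integer candidate from the rational root theorem (±divisors of 1296) is a root, so the roots are irrational. The cubic discriminant is Δ = 581948064 > 0, so there are three distinct real roots. p(0) = -1296 and p(1) = 15 have opposite signs, so a root lies in (0, 1); Newton's method refines it to λ ≈ 0.9879. p(27) = 405 and p(28) = -120 have opposite signs, so a root lies in (27, 28); Newton's method refines it to λ ≈ 27.7691. p(47) = -215 and p(48) = 720 have opposite signs, so a root lies in (47, 48); Newton's method refines it to λ ≈ 47.243. Check (Vieta): the three roots sum to 76, matching tr M = 76.
So the eigenvalues of A^T A are ≈ 0.9879, 27.7691, 47.243 (all ≥ 0, as they must be for A^T A). The largest is λ_max ≈ 47.243, hence ||A||_2 = sqrt(λ_max) ≈ 6.8734.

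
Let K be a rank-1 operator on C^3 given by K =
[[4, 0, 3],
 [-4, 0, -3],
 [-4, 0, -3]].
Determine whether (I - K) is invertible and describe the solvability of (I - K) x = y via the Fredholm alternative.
(I - K) is singular (det(I - K) = 0, i.e. 1 ∈ sigma(K)). (I - K) x = y is solvable iff y ⊥ ker((I - K)^*) = span{(4, 0, 3)}, i.e. iff 4y_1 + 3y_3 = 0. When solvable, the solutions are x = y + c·(1, -1, -1), c arbitrary (ker(I - K) = span{(1, -1, -1)}, dimension 1).

K has rank 1, so it is an outer product K = u v^T: every row of K is a multiple of one row vector. Reading off the entries, u = (1, -1, -1) and v = (4, 0, 3) (row i of K equals u_i·v^T). A rank-one matrix u v^T satisfies K u = u (v·u) and kills the (2)-dimensional subspace v^⊥, so its characteristic polynomial is lambda^2 (lambda - v·u) with v·u = tr K = 1. Hence the eigenvalues of I - K are 1 (multiplicity 2) and 1 - (1) = 0, so det(I - K) = 0. (Direct check: I - K =
[[-3, 0, -3],
 [4, 1, 3],
 [4, 0, 4]]
has determinant 0.) So 1 is an eigenvalue of K and (I - K) is not invertible. The finite-dimensional Fredholm alternative says: either (I - K) is invertible, or ker(I - K) ≠ {0} and then range(I - K) = ker((I - K)^*)^⊥, with dim ker(I - K) = dim ker((I - K)^*). We are in the second case, so we need both kernels. Kernel of I - K: (I - K) u = u - u (v·u) = u - u = 0, so ker(I - K) = span{u} = span{(1, -1, -1)} (it is exactly 1-dimensional because rank(I - K) = 2). Kernel of the adjoint: K is real, so (I - K)^* = I - K^T = I - v u^T, and (I - v u^T) v = v - v (u·v) = 0; hence ker((I - K)^*) = span{v} = span{(4, 0, 3)}. Therefore (I - K) x = y is solvable iff <y, v> = 0, i.e. iff 4y_1 + 3y_3 = 0. When this holds, K y = u (v·y) = 0, so (I - K) y = y and x = y is a particular solution; the full solution set is the line x = y + c·u = y + c·(1, -1, -1), c ∈ C.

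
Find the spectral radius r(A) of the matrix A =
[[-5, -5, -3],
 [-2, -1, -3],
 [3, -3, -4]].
r(A) ≈ 6.5119

The eigenvalues of A are the roots of its characteristic polynomial. With M = A (coefficients from the trace, the sum of principal 2x2 minors, and det A):
  p(λ) = det(λ I - M) = λ^3 + 10λ^2 + 19λ - 83.
No integer candidate from the rational root theorem (±divisors of 83) is a root, so the roots are irrational. The cubic discriminant is Δ = -129199 < 0, so there is one real root and a complex-conjugate pair. p(1) = -53 and p(2) = 3 have opposite signs, so a root lies in (1, 2); Newton's method refines it to λ ≈ 1.9573. Dividing out (λ - (1.9573)) leaves approximately λ^2 + 11.9573λ + 42.4045. For λ^2 + 11.9573λ + 42.4045 the discriminant is -26.6403. It is negative, so the remaining roots are the complex-conjugate pair λ ≈ -5.9787 ± 2.5807i. Their product equals the constant term, so |λ|^2 ≈ 42.4045 and |λ| ≈ 6.5119.
Thus the eigenvalues (to 4 decimals) are 1.9573 (modulus 1.9573); -5.9787 ± 2.5807i (modulus 6.5119). The spectral radius is the largest modulus: r(A) ≈ 6.5119. (Cross-check: r(A) ≤ ||A||_2 ≈ 8.6403; equality holds whenever A is normal, though it can also hold for some non-normal A.)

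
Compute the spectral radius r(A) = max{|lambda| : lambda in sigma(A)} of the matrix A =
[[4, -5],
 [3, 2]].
r(A) = sqrt(23) ≈ 4.7958

The eigenvalues of A are the roots of its characteristic polynomial. With M = A (coefficients from the trace and determinant):
  p(λ) = det(λ I - M) = λ^2 - 6λ + 23.
For λ^2 - 6λ + 23 the discriminant is -56. It is negative, so the roots are the complex-conjugate pair λ = 3 ± (sqrt(56)/2) i ≈ 3 ± 3.7417i. For a conjugate pair the product of the roots equals the constant term, so |λ|^2 = 23 and |λ| = sqrt(23) ≈ 4.7958.
Thus the eigenvalues (to 4 decimals) are 3 ± 3.7417i (modulus 4.7958). The spectral radius is the largest modulus: r(A) = sqrt(23) ≈ 4.7958. (Cross-check: r(A) ≤ ||A||_2 ≈ 6.4142; equality holds whenever A is normal, though it can also hold for some non-normal A.)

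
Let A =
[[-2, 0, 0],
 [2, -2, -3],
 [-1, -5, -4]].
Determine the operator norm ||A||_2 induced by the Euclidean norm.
||A||_2 ≈ 7.286 (= sqrt(largest eigenvalue of A^T A))

||A||_2 = sigma_max(A) = sqrt(lambda_max(A^T A)). Form the symmetric matrix M = A^T A =
[[9, 1, -2],
 [1, 29, 26],
 [-2, 26, 25]].
Its characteristic polynomial (trace, sum of principal 2x2 minors, determinant of M give the coefficients) is
  p(λ) = det(λ I - M) = λ^3 - 63λ^2 + 530λ - 196.
No integer candidate from the rational root theorem (±divisors of 196) is a root, so the roots are irrational. The cubic discriminant is Δ = 440109940 > 0, so there are three distinct real roots. p(0) = -196 and p(1) = 272 have opposite signs, so a root lies in (0, 1); Newton's method refines it to λ ≈ 0.3876. p(9) = 200 and p(10) = -196 have opposite signs, so a root lies in (9, 10); Newton's method refines it to λ ≈ 9.5268. p(53) = -196 and p(54) = 2180 have opposite signs, so a root lies in (53, 54); Newton's method refines it to λ ≈ 53.0857. Check (Vieta): the three roots sum to 63, matching tr M = 63.
So the eigenvalues of A^T A are ≈ 0.3876, 9.5268, 53.0857 (all ≥ 0, as they must be for A^T A). The largest is λ_max ≈ 53.0857, hence ||A||_2 = sqrt(λ_max) ≈ 7.286.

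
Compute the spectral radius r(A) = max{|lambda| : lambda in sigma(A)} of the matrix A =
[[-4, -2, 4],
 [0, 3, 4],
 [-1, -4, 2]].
r(A) ≈ 4.5188

The eigenvalues of A are the roots of its characteristic polynomial. With M = A (coefficients from the trace, the sum of principal 2x2 minors, and det A):
  p(λ) = det(λ I - M) = λ^3 - λ^2 + 6λ + 68.
No integer candidate from the rational root theorem (±divisors of 68) is a root, so the roots are irrational. The cubic discriminant is Δ = -132748 < 0, so there is one real root and a complex-conjugate pair. p(-4) = -36 and p(-3) = 14 have opposite signs, so a root lies in (-4, -3); Newton's method refines it to λ ≈ -3.3301. Dividing out (λ - (-3.3301)) leaves approximately λ^2 - 4.3301λ + 20.4197. For λ^2 - 4.3301λ + 20.4197 the discriminant is -62.9291. It is negative, so the remaining roots are the complex-conjugate pair λ ≈ 2.1651 ± 3.9664i. Their product equals the constant term, so |λ|^2 ≈ 20.4197 and |λ| ≈ 4.5188.
Thus the eigenvalues (to 4 decimals) are -3.3301 (modulus 3.3301); 2.1651 ± 3.9664i (modulus 4.5188). The spectral radius is the largest modulus: r(A) ≈ 4.5188. (Cross-check: r(A) ≤ ||A||_2 ≈ 7.1625; equality holds whenever A is normal, though it can also hold for some non-normal A.)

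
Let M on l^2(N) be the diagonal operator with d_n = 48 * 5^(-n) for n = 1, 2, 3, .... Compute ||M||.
||M|| = 48/5 (attained at n = 1)

For M diagonal, ||M|| = sup_n |d_n|. The sequence d_n = 48 * 5^(-n) is positive and strictly decreasing (ratio 5^(-1) < 1), so the supremum is d_1 = 48/5. Hence ||M|| = 48/5.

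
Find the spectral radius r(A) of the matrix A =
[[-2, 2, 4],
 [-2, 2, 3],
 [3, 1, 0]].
r(A) ≈ 4.1163

The eigenvalues of A are the roots of its characteristic polynomial. With M = A (coefficients from the trace, the sum of principal 2x2 minors, and det A):
  p(λ) = det(λ I - M) = λ^3 - 15λ + 8.
No integer candidate from the rational root theorem (±divisors of 8) is a root, so the roots are irrational. The cubic discriminant is Δ = 11772 > 0, so there are three distinct real roots. p(-5) = -42 and p(-4) = 4 have opposite signs, so a root lies in (-5, -4); Newton's method refines it to λ ≈ -4.1163. p(0) = 8 and p(1) = -6 have opposite signs, so a root lies in (0, 1); Newton's method refines it to λ ≈ 0.5441. p(3) = -10 and p(4) = 12 have opposite signs, so a root lies in (3, 4); Newton's method refines it to λ ≈ 3.5722. Check (Vieta): the three roots sum to 0, matching tr M = 0.
Thus the eigenvalues (to 4 decimals) are -4.1163 (modulus 4.1163); 0.5441 (modulus 0.5441); 3.5722 (modulus 3.5722). The spectral radius is the largest modulus: r(A) ≈ 4.1163. (Cross-check: r(A) ≤ ||A||_2 ≈ 6.4655; equality holds whenever A is normal, though it can also hold for some non-normal A.)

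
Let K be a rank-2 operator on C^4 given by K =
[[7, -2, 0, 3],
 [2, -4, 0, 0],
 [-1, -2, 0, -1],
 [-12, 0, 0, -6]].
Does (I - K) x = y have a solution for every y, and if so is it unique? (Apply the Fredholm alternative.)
(I - K) is invertible (det(I - K) = -2 ≠ 0), so for every y in C^4 the equation (I - K) x = y has a unique solution.

K has rank 2 and factors as K = U V^T = u1 v1^T + u2 v2^T with u1 = (1, -1, -1, -3), v1 = (1, 2, 0, 1), u2 = (2, 1, 0, -3), v2 = (3, -2, 0, 1) (multiplying out reproduces the displayed K). The nonzero eigenvalues of U V^T coincide with those of the 2 x 2 matrix G = V^T U = [[v1·u1, v1·u2], [v2·u1, v2·u2]] = [[-4, 1], [2, 1]], and by the Sylvester determinant identity det(I_4 - U V^T) = det(I_2 - V^T U) = det([[5, -1], [-2, 0]]) = (5)(0) - (-1)(-2) = -2. (Direct check: I - K =
[[-6, 2, 0, -3],
 [-2, 5, 0, 0],
 [1, 2, 1, 1],
 [12, 0, 0, 7]]
has determinant -2.) The finite-dimensional Fredholm alternative says: either (I - K) is invertible, or ker(I - K) ≠ {0} and then range(I - K) = ker((I - K)^*)^⊥, with dim ker(I - K) = dim ker((I - K)^*). Since det(I - K) ≠ 0, 1 is not an eigenvalue of K and ker(I - K) = {0}, so we are in the first case: for every y there is a unique x = (I - K)^(-1) y. (Explicitly, by the Woodbury identity, (I - U V^T)^(-1) = I + U (I_2 - G)^(-1) V^T.)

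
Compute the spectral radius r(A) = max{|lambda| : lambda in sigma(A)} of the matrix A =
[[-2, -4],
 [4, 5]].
r(A) = sqrt(6) ≈ 2.4495

The eigenvalues of A are the roots of its characteristic polynomial. With M = A (coefficients from the trace and determinant):
  p(λ) = det(λ I - M) = λ^2 - 3λ + 6.
For λ^2 - 3λ + 6 the discriminant is -15. It is negative, so the roots are the complex-conjugate pair λ = 3/2 ± (sqrt(15)/2) i ≈ 1.5 ± 1.9365i. For a conjugate pair the product of the roots equals the constant term, so |λ|^2 = 6 and |λ| = sqrt(6) ≈ 2.4495.
Thus the eigenvalues (to 4 decimals) are 1.5 ± 1.9365i (modulus 2.4495). The spectral radius is the largest modulus: r(A) = sqrt(6) ≈ 2.4495. (Cross-check: r(A) ≤ ||A||_2 ≈ 7.772; equality holds whenever A is normal, though it can also hold for some non-normal A.)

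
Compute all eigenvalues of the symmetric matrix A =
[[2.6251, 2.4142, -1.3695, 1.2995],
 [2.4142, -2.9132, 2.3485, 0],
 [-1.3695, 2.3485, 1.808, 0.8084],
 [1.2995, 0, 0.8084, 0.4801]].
sigma(A) ≈ {-5, 0, 3, 4}

A is real symmetric, so its spectrum consists of real eigenvalues. Expanding the characteristic polynomial of the displayed matrix gives
  det(λ I - A) = p(λ) = λ^4 + (-2)λ^3 + (-23)λ^2 + (60.0015)λ + (-0.0029).
Solving p(λ) = 0 yields eigenvalues ≈ -5, 0, 3, 4. (A is shown rounded to 4 decimals, so these recover the underlying integer eigenvalues to within that precision.)
Verification: the trace of A = 2 equals the sum of eigenvalues 2, and det(A) ≈ -0.0029 matches the eigenvalue product 0.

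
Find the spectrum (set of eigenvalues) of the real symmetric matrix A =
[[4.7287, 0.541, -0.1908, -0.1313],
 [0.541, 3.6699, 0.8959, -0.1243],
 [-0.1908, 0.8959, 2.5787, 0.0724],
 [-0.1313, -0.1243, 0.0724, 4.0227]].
sigma(A) ≈ {2, 4, 5} (4 with multiplicity 2)

A is real symmetric, so its spectrum consists of real eigenvalues. Expanding the characteristic polynomial of the displayed matrix gives
  det(λ I - A) = p(λ) = λ^4 + (-15)λ^3 + (82)λ^2 + (-192)λ + (160).
Solving p(λ) = 0 yields eigenvalues ≈ 2, 4, 4, 5. (A is shown rounded to 4 decimals, so these recover the underlying integer eigenvalues to within that precision.)
Verification: the trace of A = 15 equals the sum of eigenvalues 15, and det(A) ≈ 160.0009 matches the eigenvalue product 160.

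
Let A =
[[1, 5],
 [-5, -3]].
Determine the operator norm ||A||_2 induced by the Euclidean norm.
||A||_2 = sqrt((60 + sqrt(1664))/2) ≈ 7.099 (= sqrt(largest eigenvalue of A^T A))

||A||_2 = sigma_max(A) = sqrt(lambda_max(A^T A)). Form the symmetric matrix M = A^T A =
[[26, 20],
 [20, 34]].
Its characteristic polynomial (trace, determinant of M give the coefficients) is
  p(λ) = det(λ I - M) = λ^2 - 60λ + 484.
For λ^2 - 60λ + 484 the discriminant is 1664. It is nonnegative but not a perfect square, so the roots are real and irrational: λ = (60 ± sqrt(1664))/2 ≈ 50.3961, 9.6039.
So the eigenvalues of A^T A are ≈ 9.6039, 50.3961 (all ≥ 0, as they must be for A^T A). The largest is λ_max = (60 + sqrt(1664))/2 ≈ 50.3961, hence ||A||_2 = sqrt(λ_max) = sqrt((60 + sqrt(1664))/2) ≈ 7.099.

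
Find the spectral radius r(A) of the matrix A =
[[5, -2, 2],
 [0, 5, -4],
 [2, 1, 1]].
r(A) ≈ 6.6786

The eigenvalues of A are the roots of its characteristic polynomial. With M = A (coefficients from the trace, the sum of principal 2x2 minors, and det A):
  p(λ) = det(λ I - M) = λ^3 - 11λ^2 + 35λ - 41.
No integer candidate from the rational root theorem (±divisors of 41) is a root, so the roots are irrational. The cubic discriminant is Δ = -2816 < 0, so there is one real root and a complex-conjugate pair. p(6) = -11 and p(7) = 8 have opposite signs, so a root lies in (6, 7); Newton's method refines it to λ ≈ 6.6786. Dividing out (λ - (6.6786)) leaves approximately λ^2 - 4.3214λ + 6.139. For λ^2 - 4.3214λ + 6.139 the discriminant is -5.8814. It is negative, so the remaining roots are the complex-conjugate pair λ ≈ 2.1607 ± 1.2126i. Their product equals the constant term, so |λ|^2 ≈ 6.139 and |λ| ≈ 2.4777.
Thus the eigenvalues (to 4 decimals) are 6.6786 (modulus 6.6786); 2.1607 ± 1.2126i (modulus 2.4777). The spectral radius is the largest modulus: r(A) ≈ 6.6786. (Cross-check: r(A) ≤ ||A||_2 ≈ 7.4874; equality holds whenever A is normal, though it can also hold for some non-normal A.)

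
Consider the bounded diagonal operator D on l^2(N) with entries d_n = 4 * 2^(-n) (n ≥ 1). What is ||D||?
||D|| = 2 (attained at n = 1)

For D diagonal, ||D|| = sup_n |d_n|. The sequence d_n = 4 * 2^(-n) is positive and strictly decreasing (ratio 2^(-1) < 1), so the supremum is d_1 = 4/2 = 2. Hence ||D|| = 2.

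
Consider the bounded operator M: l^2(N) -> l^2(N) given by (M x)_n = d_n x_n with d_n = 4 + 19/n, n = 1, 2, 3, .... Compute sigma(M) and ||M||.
sigma(M) = {4 + 19/n : n ≥ 1} ∪ {4}; ||M|| = 23

A bounded diagonal operator on l^2 with diagonal entries d_n has spectrum equal to the closure of {d_n : n ≥ 1}: every d_n is an eigenvalue (with eigenvector e_n), so {d_n} ⊂ sigma(M); the spectrum is closed, so its closure is too; and for lambda not in the closure, (M - lambda I) has bounded inverse (the diagonal entries 1/(d_n - lambda) are bounded). For our sequence d_n = 4 + 19/n, n = 1, 2, 3, ...:
  - {d_n} = {4 + 19/n : n ≥ 1}; the only limit point is 4
  - closure = {4 + 19/n : n ≥ 1} ∪ {4}
For the norm: a diagonal operator has ||M|| = sup_n |d_n|. Here d_n = 4 + 19/n is positive and decreasing, so sup_n |d_n| = d_1 = 4 + 19 = 23. So ||M|| = 23.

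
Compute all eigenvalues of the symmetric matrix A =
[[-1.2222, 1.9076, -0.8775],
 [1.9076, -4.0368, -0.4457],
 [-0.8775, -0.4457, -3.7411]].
sigma(A) ≈ {-5, -4, 0}

A is real symmetric, so its spectrum consists of real eigenvalues. Expanding the characteristic polynomial of the displayed matrix gives
  det(λ I - A) = p(λ) = λ^3 + (9)λ^2 + (20)λ + (0).
Solving p(λ) = 0 yields eigenvalues ≈ -5, -4, 0. (A is shown rounded to 4 decimals, so these recover the underlying integer eigenvalues to within that precision.)
Verification: the trace of A = -9 equals the sum of eigenvalues -9, and det(A) ≈ -0.0008 matches the eigenvalue product 0.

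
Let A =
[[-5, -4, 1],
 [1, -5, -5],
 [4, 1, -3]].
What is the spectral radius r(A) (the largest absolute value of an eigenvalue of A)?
r(A) ≈ 7.5863

The eigenvalues of A are the roots of its characteristic polynomial. With M = A (coefficients from the trace, the sum of principal 2x2 minors, and det A):
  p(λ) = det(λ I - M) = λ^3 + 13λ^2 + 60λ + 11.
No integer candidate from the rational root theorem (±divisors of 11) is a root, so the roots are irrational. The cubic discriminant is Δ = -201095 < 0, so there is one real root and a complex-conjugate pair. p(-1) = -37 and p(0) = 11 have opposite signs, so a root lies in (-1, 0); Newton's method refines it to λ ≈ -0.1911. Dividing out (λ - (-0.1911)) leaves approximately λ^2 + 12.8089λ + 57.5518. For λ^2 + 12.8089λ + 57.5518 the discriminant is -66.1402. It is negative, so the remaining roots are the complex-conjugate pair λ ≈ -6.4044 ± 4.0663i. Their product equals the constant term, so |λ|^2 ≈ 57.5518 and |λ| ≈ 7.5863.
Thus the eigenvalues (to 4 decimals) are -0.1911 (modulus 0.1911); -6.4044 ± 4.0663i (modulus 7.5863). The spectral radius is the largest modulus: r(A) ≈ 7.5863. (Cross-check: r(A) ≤ ||A||_2 ≈ 7.8856; equality holds whenever A is normal, though it can also hold for some non-normal A.)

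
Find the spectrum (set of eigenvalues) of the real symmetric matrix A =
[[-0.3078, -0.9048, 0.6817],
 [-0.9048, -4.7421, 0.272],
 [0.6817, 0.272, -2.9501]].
sigma(A) ≈ {-5, -3, 0}

A is real symmetric, so its spectrum consists of real eigenvalues. Expanding the characteristic polynomial of the displayed matrix gives
  det(λ I - A) = p(λ) = λ^3 + (8)λ^2 + (15)λ + (0).
Solving p(λ) = 0 yields eigenvalues ≈ -5, -3, 0. (A is shown rounded to 4 decimals, so these recover the underlying integer eigenvalues to within that precision.)
Verification: the trace of A = -8 equals the sum of eigenvalues -8, and det(A) ≈ 0.0001 matches the eigenvalue product 0.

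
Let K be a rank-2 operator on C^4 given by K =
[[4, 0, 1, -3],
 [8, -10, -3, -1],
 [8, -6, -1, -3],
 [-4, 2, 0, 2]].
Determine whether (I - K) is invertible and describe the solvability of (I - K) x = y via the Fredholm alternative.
(I - K) is invertible (det(I - K) = -78 ≠ 0), so for every y in C^4 the equation (I - K) x = y has a unique solution.

K has rank 2 and factors as K = U V^T = u1 v1^T + u2 v2^T with u1 = (-3, -1, -3, 2), v1 = (-2, 1, 0, 1), u2 = (1, -3, -1, 0), v2 = (-2, 3, 1, 0) (multiplying out reproduces the displayed K). The nonzero eigenvalues of U V^T coincide with those of the 2 x 2 matrix G = V^T U = [[v1·u1, v1·u2], [v2·u1, v2·u2]] = [[7, -5], [0, -12]], and by the Sylvester determinant identity det(I_4 - U V^T) = det(I_2 - V^T U) = det([[-6, 5], [0, 13]]) = (-6)(13) - (5)(0) = -78. (Direct check: I - K =
[[-3, 0, -1, 3],
 [-8, 11, 3, 1],
 [-8, 6, 2, 3],
 [4, -2, 0, -1]]
has determinant -78.) The finite-dimensional Fredholm alternative says: either (I - K) is invertible, or ker(I - K) ≠ {0} and then range(I - K) = ker((I - K)^*)^⊥, with dim ker(I - K) = dim ker((I - K)^*). Since det(I - K) ≠ 0, 1 is not an eigenvalue of K and ker(I - K) = {0}, so we are in the first case: for every y there is a unique x = (I - K)^(-1) y. (Explicitly, by the Woodbury identity, (I - U V^T)^(-1) = I + U (I_2 - G)^(-1) V^T.)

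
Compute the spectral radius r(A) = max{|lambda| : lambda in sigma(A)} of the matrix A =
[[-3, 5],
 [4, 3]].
r(A) = sqrt(116)/2 ≈ 5.3852

The eigenvalues of A are the roots of its characteristic polynomial. With M = A (coefficients from the trace and determinant):
  p(λ) = det(λ I - M) = λ^2 - 29.
For λ^2 - 29 the discriminant is 116. It is nonnegative but not a perfect square, so the roots are real and irrational: λ = ± sqrt(116)/2 ≈ 5.3852, -5.3852.
Thus the eigenvalues (to 4 decimals) are 5.3852 (modulus 5.3852); -5.3852 (modulus 5.3852). The spectral radius is the largest modulus: r(A) = sqrt(116)/2 ≈ 5.3852. (Cross-check: r(A) ≤ ||A||_2 ≈ 5.9083; equality holds whenever A is normal, though it can also hold for some non-normal A.)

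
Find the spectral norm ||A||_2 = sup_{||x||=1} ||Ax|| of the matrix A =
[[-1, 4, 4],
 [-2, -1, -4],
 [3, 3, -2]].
||A||_2 ≈ 6.7864 (= sqrt(largest eigenvalue of A^T A))

||A||_2 = sigma_max(A) = sqrt(lambda_max(A^T A)). Form the symmetric matrix M = A^T A =
[[14, 7, -2],
 [7, 26, 14],
 [-2, 14, 36]].
Its characteristic polynomial (trace, sum of principal 2x2 minors, determinant of M give the coefficients) is
  p(λ) = det(λ I - M) = λ^3 - 76λ^2 + 1555λ - 8100.
No integer candidate from the rational root theorem (±divisors of 8100) is a root, so the roots are irrational. The cubic discriminant is Δ = 162748500 > 0, so there are three distinct real roots. p(8) = -12 and p(9) = 468 have opposite signs, so a root lies in (8, 9); Newton's method refines it to λ ≈ 8.0226. p(21) = 300 and p(22) = -26 have opposite signs, so a root lies in (21, 22); Newton's method refines it to λ ≈ 21.9227. p(46) = -50 and p(47) = 924 have opposite signs, so a root lies in (46, 47); Newton's method refines it to λ ≈ 46.0547. Check (Vieta): the three roots sum to 76, matching tr M = 76.
So the eigenvalues of A^T A are ≈ 8.0226, 21.9227, 46.0547 (all ≥ 0, as they must be for A^T A). The largest is λ_max ≈ 46.0547, hence ||A||_2 = sqrt(λ_max) ≈ 6.7864.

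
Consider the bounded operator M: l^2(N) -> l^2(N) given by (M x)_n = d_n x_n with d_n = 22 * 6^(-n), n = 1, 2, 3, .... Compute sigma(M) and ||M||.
sigma(M) = {22 * 6^(-n) : n ≥ 1} ∪ {0}; ||M|| = 11/3

A bounded diagonal operator on l^2 with diagonal entries d_n has spectrum equal to the closure of {d_n : n ≥ 1}: every d_n is an eigenvalue (with eigenvector e_n), so {d_n} ⊂ sigma(M); the spectrum is closed, so its closure is too; and for lambda not in the closure, (M - lambda I) has bounded inverse (the diagonal entries 1/(d_n - lambda) are bounded). For our sequence d_n = 22 * 6^(-n), n = 1, 2, 3, ...:
  - {d_n} = {22 * 6^(-n) : n ≥ 1}; the only limit point is 0
  - closure = {22 * 6^(-n) : n ≥ 1} ∪ {0}
For the norm: a diagonal operator has ||M|| = sup_n |d_n|. Here d_n = 22 * 6^(-n) is positive and decreasing, so sup_n |d_n| = d_1 = 22/6 = 11/3. So ||M|| = 11/3.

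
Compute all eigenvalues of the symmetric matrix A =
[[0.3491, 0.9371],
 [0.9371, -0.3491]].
sigma(A) ≈ {-1, 1}

A is real symmetric, so its spectrum consists of real eigenvalues. Expanding the characteristic polynomial of the displayed matrix gives
  det(λ I - A) = p(λ) = λ^2 + (0)λ + (-1).
Solving p(λ) = 0 yields eigenvalues ≈ -1, 1. (A is shown rounded to 4 decimals, so these recover the underlying integer eigenvalues to within that precision.)
Verification: the trace of A = 0 equals the sum of eigenvalues 0, and det(A) ≈ -1.0000 matches the eigenvalue product -1.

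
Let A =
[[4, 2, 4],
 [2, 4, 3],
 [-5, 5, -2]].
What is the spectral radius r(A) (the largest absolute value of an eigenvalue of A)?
r(A) = 6

The eigenvalues of A are the roots of its characteristic polynomial. With M = A (coefficients from the trace, the sum of principal 2x2 minors, and det A):
  p(λ) = det(λ I - M) = λ^3 - 6λ^2 + λ - 6.
By the rational root theorem any rational root is an integer divisor of 6. Testing λ = 6: p(6) = 216 - 216 + 6 - 6 = 0, so λ = 6 is a root. Dividing out (λ - 6) leaves p(λ) = (λ - 6)(λ^2 + 1). For λ^2 + 1 the discriminant is -4. It is negative, so the roots are the complex-conjugate pair λ = 0 ± (sqrt(4)/2) i ≈ 0 ± 1i. For a conjugate pair the product of the roots equals the constant term, so |λ|^2 = 1 and |λ| = sqrt(1) = 1.
Thus the eigenvalues (to 4 decimals) are 0 ± 1i (modulus 1); 6 (modulus 6). The spectral radius is the largest modulus: r(A) = 6. (Cross-check: r(A) ≤ ||A||_2 ≈ 8.3681; equality holds whenever A is normal, though it can also hold for some non-normal A.)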